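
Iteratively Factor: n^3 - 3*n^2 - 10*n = (n)*(n^2 - 3*n - 10) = n*(n + 2)*(n - 5)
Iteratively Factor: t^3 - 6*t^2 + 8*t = (t - 4)*(t^2 - 2*t) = t*(t - 4)*(t - 2)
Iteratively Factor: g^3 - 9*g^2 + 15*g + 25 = (g + 1)*(g^2 - 10*g + 25) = (g - 5)*(g + 1)*(g - 5)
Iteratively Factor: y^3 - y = (y)*(y^2 - 1) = y*(y - 1)*(y + 1)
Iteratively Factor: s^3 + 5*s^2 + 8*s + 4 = (s + 2)*(s^2 + 3*s + 2) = (s + 1)*(s + 2)*(s + 2)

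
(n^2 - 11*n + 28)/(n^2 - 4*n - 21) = (n - 4)/(n + 3)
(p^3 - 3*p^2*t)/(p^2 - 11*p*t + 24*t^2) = p^2/(p - 8*t)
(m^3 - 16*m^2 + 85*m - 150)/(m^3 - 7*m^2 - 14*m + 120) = (m - 5)/(m + 4)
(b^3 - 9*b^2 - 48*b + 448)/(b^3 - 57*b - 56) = (b - 8)/(b + 1)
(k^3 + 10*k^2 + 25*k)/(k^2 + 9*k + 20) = k*(k + 5)/(k + 4)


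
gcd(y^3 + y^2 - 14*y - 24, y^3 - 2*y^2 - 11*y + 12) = y^2 - y - 12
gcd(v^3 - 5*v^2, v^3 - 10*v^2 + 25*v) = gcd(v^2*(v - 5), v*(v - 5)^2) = v^2 - 5*v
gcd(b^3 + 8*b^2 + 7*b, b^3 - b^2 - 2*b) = b^2 + b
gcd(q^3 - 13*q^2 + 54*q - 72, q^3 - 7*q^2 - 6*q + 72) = q^2 - 10*q + 24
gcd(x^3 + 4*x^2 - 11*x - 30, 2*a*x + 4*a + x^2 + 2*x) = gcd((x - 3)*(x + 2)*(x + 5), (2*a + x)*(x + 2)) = x + 2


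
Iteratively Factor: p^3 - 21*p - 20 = (p - 5)*(p^2 + 5*p + 4) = (p - 5)*(p + 4)*(p + 1)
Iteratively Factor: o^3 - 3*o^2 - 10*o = (o + 2)*(o^2 - 5*o) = (o - 5)*(o + 2)*(o)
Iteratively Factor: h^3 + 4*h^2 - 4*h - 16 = (h + 4)*(h^2 - 4) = (h - 2)*(h + 4)*(h + 2)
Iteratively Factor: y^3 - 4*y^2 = (y)*(y^2 - 4*y) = y^2*(y - 4)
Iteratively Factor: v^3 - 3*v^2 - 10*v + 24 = (v + 3)*(v^2 - 6*v + 8) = (v - 4)*(v + 3)*(v - 2)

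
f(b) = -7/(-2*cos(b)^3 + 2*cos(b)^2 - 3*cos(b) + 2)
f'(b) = -7*(-6*sin(b)*cos(b)^2 + 4*sin(b)*cos(b) - 3*sin(b))/(-2*cos(b)^3 + 2*cos(b)^2 - 3*cos(b) + 2)^2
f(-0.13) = 7.31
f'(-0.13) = -4.88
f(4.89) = -4.60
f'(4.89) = -7.38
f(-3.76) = -1.02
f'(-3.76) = 0.88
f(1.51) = -3.84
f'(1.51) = 5.83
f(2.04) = -1.77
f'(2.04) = 2.41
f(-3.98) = -1.27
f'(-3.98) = 1.44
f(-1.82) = -2.42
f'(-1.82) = -3.53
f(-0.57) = 23.21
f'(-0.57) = -161.36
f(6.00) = 8.67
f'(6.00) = -14.09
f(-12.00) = 22.64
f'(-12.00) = 153.12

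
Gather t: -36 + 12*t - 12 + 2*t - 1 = 14*t - 49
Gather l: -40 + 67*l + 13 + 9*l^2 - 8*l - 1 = 9*l^2 + 59*l - 28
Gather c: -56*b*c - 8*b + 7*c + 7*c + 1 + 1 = -8*b + c*(14 - 56*b) + 2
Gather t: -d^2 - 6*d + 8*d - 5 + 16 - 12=-d^2 + 2*d - 1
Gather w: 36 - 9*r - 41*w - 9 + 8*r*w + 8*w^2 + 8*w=-9*r + 8*w^2 + w*(8*r - 33) + 27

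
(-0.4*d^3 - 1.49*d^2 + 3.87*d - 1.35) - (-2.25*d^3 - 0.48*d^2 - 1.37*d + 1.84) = 1.85*d^3 - 1.01*d^2 + 5.24*d - 3.19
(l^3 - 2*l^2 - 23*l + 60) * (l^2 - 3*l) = l^5 - 5*l^4 - 17*l^3 + 129*l^2 - 180*l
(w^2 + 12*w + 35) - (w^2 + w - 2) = 11*w + 37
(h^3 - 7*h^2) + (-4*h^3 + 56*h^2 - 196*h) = -3*h^3 + 49*h^2 - 196*h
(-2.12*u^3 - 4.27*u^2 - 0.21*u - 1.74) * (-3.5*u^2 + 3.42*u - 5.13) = 7.42*u^5 + 7.6946*u^4 - 2.9928*u^3 + 27.2769*u^2 - 4.8735*u + 8.9262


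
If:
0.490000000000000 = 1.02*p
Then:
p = 0.48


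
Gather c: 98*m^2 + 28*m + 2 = 98*m^2 + 28*m + 2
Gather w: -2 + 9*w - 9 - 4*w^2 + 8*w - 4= -4*w^2 + 17*w - 15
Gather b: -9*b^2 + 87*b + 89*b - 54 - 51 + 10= -9*b^2 + 176*b - 95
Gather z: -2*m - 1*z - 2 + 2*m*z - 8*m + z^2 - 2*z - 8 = -10*m + z^2 + z*(2*m - 3) - 10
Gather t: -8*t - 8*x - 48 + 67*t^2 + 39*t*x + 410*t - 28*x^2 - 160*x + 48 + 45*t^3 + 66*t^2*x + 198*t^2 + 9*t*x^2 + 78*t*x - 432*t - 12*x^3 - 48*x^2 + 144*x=45*t^3 + t^2*(66*x + 265) + t*(9*x^2 + 117*x - 30) - 12*x^3 - 76*x^2 - 24*x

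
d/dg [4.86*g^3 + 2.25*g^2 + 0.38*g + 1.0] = 14.58*g^2 + 4.5*g + 0.38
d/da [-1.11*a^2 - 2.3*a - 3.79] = -2.22*a - 2.3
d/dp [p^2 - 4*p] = 2*p - 4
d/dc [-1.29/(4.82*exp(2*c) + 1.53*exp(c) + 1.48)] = (12.4356*exp(c) + 1.9737)*exp(c)/(4.82*exp(2*c) + 1.53*exp(c) + 1.48)^2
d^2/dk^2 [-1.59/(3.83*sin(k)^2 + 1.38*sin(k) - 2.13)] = (93.294204*sin(k)^4 + 25.211358*sin(k)^3 - 85.029066*sin(k)^2 - 45.74907*sin(k) - 31.998114)/(3.83*sin(k)^2 + 1.38*sin(k) - 2.13)^3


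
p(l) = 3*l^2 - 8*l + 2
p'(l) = 6*l - 8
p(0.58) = -1.63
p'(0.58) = -4.52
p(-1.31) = 17.63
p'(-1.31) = -15.86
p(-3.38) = 63.31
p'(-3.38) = -28.28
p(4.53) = 27.32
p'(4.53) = 19.18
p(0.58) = -1.63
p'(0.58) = -4.52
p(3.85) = 15.67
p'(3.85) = 15.10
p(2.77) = 2.86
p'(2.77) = 8.62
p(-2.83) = 48.67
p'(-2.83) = -24.98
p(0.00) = 2.00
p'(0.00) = -8.00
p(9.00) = 173.00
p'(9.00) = 46.00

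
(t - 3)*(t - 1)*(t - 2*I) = t^3 - 4*t^2 - 2*I*t^2 + 3*t + 8*I*t - 6*I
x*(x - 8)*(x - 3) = x^3 - 11*x^2 + 24*x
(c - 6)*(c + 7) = c^2 + c - 42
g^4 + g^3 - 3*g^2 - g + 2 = (g - 1)^2*(g + 1)*(g + 2)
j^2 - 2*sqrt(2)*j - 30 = (j - 5*sqrt(2))*(j + 3*sqrt(2))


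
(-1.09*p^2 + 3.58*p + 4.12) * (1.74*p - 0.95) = -1.8966*p^3 + 7.2647*p^2 + 3.7678*p - 3.914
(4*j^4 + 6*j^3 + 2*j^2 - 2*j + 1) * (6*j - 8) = 24*j^5 + 4*j^4 - 36*j^3 - 28*j^2 + 22*j - 8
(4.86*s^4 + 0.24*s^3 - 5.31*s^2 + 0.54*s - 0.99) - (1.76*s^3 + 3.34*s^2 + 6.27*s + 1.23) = 4.86*s^4 - 1.52*s^3 - 8.65*s^2 - 5.73*s - 2.22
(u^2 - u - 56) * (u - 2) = u^3 - 3*u^2 - 54*u + 112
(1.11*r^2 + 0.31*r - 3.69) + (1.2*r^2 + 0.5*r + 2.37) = 2.31*r^2 + 0.81*r - 1.32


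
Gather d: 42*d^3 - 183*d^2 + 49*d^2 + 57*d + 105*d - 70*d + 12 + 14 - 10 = 42*d^3 - 134*d^2 + 92*d + 16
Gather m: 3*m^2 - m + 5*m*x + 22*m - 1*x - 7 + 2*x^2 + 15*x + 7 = 3*m^2 + m*(5*x + 21) + 2*x^2 + 14*x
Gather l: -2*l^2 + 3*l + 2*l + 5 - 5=-2*l^2 + 5*l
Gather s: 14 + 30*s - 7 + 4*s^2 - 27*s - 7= 4*s^2 + 3*s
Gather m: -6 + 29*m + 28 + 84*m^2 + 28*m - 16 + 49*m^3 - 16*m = 49*m^3 + 84*m^2 + 41*m + 6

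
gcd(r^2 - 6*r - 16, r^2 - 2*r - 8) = r + 2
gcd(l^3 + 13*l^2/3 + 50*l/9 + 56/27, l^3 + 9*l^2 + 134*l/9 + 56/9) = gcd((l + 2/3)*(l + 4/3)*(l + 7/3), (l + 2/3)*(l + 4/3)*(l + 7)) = l^2 + 2*l + 8/9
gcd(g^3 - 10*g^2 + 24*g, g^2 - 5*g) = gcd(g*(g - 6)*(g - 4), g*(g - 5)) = g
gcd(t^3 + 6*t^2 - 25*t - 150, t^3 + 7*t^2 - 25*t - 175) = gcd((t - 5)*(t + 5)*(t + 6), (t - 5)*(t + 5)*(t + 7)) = t^2 - 25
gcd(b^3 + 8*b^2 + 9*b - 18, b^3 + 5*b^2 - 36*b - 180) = b + 6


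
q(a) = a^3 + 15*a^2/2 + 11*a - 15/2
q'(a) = 3*a^2 + 15*a + 11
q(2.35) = 72.75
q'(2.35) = 62.82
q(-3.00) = 0.00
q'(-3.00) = -7.00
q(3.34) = 150.17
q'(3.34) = 94.57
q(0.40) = -1.84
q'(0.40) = 17.48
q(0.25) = -4.27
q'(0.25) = 14.94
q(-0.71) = -11.89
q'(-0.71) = 1.86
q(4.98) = 356.79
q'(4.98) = 160.10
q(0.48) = -0.38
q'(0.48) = 18.89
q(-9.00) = -228.00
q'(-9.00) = 119.00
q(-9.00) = -228.00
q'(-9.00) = 119.00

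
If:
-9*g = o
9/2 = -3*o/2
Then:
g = 1/3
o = -3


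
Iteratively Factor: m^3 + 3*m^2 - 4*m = (m + 4)*(m^2 - m) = m*(m + 4)*(m - 1)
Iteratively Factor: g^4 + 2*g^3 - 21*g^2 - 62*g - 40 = (g - 5)*(g^3 + 7*g^2 + 14*g + 8) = (g - 5)*(g + 1)*(g^2 + 6*g + 8) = (g - 5)*(g + 1)*(g + 4)*(g + 2)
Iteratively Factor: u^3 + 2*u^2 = (u)*(u^2 + 2*u) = u*(u + 2)*(u)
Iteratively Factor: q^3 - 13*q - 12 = (q - 4)*(q^2 + 4*q + 3) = (q - 4)*(q + 3)*(q + 1)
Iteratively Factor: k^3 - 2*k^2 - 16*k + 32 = (k - 4)*(k^2 + 2*k - 8) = (k - 4)*(k + 4)*(k - 2)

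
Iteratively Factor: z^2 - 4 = (z - 2)*(z + 2)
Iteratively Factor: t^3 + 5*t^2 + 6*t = (t)*(t^2 + 5*t + 6) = t*(t + 2)*(t + 3)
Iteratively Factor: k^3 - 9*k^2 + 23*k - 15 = (k - 3)*(k^2 - 6*k + 5) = (k - 5)*(k - 3)*(k - 1)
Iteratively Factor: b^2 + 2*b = (b)*(b + 2)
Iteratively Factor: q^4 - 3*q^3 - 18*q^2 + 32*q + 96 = (q - 4)*(q^3 + q^2 - 14*q - 24) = (q - 4)*(q + 2)*(q^2 - q - 12) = (q - 4)^2*(q + 2)*(q + 3)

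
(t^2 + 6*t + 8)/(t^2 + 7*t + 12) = (t + 2)/(t + 3)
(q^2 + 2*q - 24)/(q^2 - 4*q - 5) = (-q^2 - 2*q + 24)/(-q^2 + 4*q + 5)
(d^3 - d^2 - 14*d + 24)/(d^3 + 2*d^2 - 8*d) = (d - 3)/d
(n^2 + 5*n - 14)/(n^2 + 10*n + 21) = (n - 2)/(n + 3)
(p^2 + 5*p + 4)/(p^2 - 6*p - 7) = (p + 4)/(p - 7)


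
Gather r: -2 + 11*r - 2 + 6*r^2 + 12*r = 6*r^2 + 23*r - 4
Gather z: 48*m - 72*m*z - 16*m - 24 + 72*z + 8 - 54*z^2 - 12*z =32*m - 54*z^2 + z*(60 - 72*m) - 16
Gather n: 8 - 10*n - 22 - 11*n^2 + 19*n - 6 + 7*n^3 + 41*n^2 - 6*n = 7*n^3 + 30*n^2 + 3*n - 20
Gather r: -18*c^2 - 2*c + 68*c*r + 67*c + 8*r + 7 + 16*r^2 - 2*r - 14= -18*c^2 + 65*c + 16*r^2 + r*(68*c + 6) - 7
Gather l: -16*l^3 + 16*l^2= -16*l^3 + 16*l^2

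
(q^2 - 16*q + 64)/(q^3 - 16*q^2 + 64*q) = 1/q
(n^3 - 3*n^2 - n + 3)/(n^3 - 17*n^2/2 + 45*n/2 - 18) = 2*(n^2 - 1)/(2*n^2 - 11*n + 12)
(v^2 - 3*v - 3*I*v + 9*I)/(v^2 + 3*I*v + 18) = (v - 3)/(v + 6*I)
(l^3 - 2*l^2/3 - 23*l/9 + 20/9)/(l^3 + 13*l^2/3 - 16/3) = (9*l^2 + 3*l - 20)/(3*(3*l^2 + 16*l + 16))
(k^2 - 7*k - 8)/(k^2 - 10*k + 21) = (k^2 - 7*k - 8)/(k^2 - 10*k + 21)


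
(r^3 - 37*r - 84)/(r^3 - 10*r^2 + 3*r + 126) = (r + 4)/(r - 6)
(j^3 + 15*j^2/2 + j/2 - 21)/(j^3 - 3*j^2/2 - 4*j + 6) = (j + 7)/(j - 2)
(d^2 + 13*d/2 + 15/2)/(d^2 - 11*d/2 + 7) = (2*d^2 + 13*d + 15)/(2*d^2 - 11*d + 14)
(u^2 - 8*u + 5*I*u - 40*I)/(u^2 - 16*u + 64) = (u + 5*I)/(u - 8)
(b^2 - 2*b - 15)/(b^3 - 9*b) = (b - 5)/(b*(b - 3))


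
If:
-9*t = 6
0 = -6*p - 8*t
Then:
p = 8/9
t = -2/3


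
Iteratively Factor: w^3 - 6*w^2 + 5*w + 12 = (w - 3)*(w^2 - 3*w - 4) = (w - 3)*(w + 1)*(w - 4)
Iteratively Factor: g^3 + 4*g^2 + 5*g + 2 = (g + 1)*(g^2 + 3*g + 2) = (g + 1)^2*(g + 2)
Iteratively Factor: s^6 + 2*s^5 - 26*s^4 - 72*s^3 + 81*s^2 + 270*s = (s + 3)*(s^5 - s^4 - 23*s^3 - 3*s^2 + 90*s) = s*(s + 3)*(s^4 - s^3 - 23*s^2 - 3*s + 90) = s*(s + 3)^2*(s^3 - 4*s^2 - 11*s + 30) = s*(s + 3)^3*(s^2 - 7*s + 10) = s*(s - 5)*(s + 3)^3*(s - 2)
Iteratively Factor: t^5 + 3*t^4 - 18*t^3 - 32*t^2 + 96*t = (t - 2)*(t^4 + 5*t^3 - 8*t^2 - 48*t) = (t - 2)*(t + 4)*(t^3 + t^2 - 12*t) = (t - 2)*(t + 4)^2*(t^2 - 3*t) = (t - 3)*(t - 2)*(t + 4)^2*(t)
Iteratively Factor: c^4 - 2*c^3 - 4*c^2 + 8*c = (c - 2)*(c^3 - 4*c) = c*(c - 2)*(c^2 - 4) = c*(c - 2)^2*(c + 2)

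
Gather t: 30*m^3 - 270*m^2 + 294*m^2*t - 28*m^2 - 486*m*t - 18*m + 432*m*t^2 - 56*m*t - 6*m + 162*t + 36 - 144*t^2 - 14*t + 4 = 30*m^3 - 298*m^2 - 24*m + t^2*(432*m - 144) + t*(294*m^2 - 542*m + 148) + 40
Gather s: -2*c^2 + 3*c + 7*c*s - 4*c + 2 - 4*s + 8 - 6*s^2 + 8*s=-2*c^2 - c - 6*s^2 + s*(7*c + 4) + 10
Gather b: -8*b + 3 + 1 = 4 - 8*b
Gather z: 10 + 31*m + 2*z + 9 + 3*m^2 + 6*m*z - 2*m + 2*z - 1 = 3*m^2 + 29*m + z*(6*m + 4) + 18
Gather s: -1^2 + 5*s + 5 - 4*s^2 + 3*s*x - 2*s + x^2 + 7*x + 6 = -4*s^2 + s*(3*x + 3) + x^2 + 7*x + 10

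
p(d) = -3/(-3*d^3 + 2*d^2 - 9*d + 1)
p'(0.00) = -27.00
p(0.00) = -3.00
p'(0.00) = -27.00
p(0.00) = -3.00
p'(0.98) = -0.54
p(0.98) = 0.34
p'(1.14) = -0.39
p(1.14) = 0.27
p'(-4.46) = -0.01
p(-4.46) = -0.01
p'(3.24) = -0.02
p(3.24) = 0.03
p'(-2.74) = -0.03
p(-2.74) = -0.03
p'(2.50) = -0.05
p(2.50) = 0.05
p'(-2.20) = -0.05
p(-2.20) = -0.05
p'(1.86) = -0.12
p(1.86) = 0.11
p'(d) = -3*(9*d^2 - 4*d + 9)/(-3*d^3 + 2*d^2 - 9*d + 1)^2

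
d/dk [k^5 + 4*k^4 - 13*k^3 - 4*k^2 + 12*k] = 5*k^4 + 16*k^3 - 39*k^2 - 8*k + 12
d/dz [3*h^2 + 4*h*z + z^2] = 4*h + 2*z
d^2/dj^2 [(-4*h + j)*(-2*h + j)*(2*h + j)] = -8*h + 6*j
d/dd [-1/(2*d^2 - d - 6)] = (4*d - 1)/(-2*d^2 + d + 6)^2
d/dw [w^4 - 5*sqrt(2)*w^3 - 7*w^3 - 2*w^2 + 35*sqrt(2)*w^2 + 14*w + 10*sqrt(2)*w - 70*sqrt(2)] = 4*w^3 - 15*sqrt(2)*w^2 - 21*w^2 - 4*w + 70*sqrt(2)*w + 14 + 10*sqrt(2)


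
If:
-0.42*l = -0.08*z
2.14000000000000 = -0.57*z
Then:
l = -0.72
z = -3.75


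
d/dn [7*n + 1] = 7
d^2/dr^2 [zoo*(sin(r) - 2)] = zoo*sin(r)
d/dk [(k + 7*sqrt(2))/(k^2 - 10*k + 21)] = (k^2 - 10*k - 2*(k - 5)*(k + 7*sqrt(2)) + 21)/(k^2 - 10*k + 21)^2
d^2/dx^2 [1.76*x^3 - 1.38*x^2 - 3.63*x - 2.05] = 10.56*x - 2.76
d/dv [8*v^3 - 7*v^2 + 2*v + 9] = 24*v^2 - 14*v + 2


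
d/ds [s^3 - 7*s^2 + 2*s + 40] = 3*s^2 - 14*s + 2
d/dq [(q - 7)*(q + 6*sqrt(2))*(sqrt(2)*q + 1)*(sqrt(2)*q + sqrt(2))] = 8*q^3 - 36*q^2 + 39*sqrt(2)*q^2 - 156*sqrt(2)*q - 4*q - 91*sqrt(2) - 72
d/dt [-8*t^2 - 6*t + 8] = -16*t - 6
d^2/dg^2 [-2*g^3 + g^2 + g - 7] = 2 - 12*g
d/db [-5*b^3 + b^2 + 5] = b*(2 - 15*b)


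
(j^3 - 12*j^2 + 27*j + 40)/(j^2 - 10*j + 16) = (j^2 - 4*j - 5)/(j - 2)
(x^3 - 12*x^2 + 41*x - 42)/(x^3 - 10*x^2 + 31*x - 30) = (x - 7)/(x - 5)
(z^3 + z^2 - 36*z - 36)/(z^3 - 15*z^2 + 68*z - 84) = (z^2 + 7*z + 6)/(z^2 - 9*z + 14)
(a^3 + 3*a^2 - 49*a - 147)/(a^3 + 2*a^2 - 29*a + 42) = (a^2 - 4*a - 21)/(a^2 - 5*a + 6)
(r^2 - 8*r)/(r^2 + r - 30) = r*(r - 8)/(r^2 + r - 30)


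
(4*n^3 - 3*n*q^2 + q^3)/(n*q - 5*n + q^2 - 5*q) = (4*n^2 - 4*n*q + q^2)/(q - 5)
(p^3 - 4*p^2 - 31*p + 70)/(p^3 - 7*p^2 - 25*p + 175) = (p - 2)/(p - 5)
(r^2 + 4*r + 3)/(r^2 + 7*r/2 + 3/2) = 2*(r + 1)/(2*r + 1)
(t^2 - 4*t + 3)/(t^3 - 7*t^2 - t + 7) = (t - 3)/(t^2 - 6*t - 7)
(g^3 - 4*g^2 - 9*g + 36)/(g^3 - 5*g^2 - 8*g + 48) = (g - 3)/(g - 4)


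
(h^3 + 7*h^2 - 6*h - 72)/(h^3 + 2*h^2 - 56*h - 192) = (h - 3)/(h - 8)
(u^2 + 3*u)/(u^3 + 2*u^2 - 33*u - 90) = u/(u^2 - u - 30)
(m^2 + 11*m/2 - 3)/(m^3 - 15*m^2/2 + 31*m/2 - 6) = (m + 6)/(m^2 - 7*m + 12)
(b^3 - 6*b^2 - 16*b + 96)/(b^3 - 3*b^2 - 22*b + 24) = (b - 4)/(b - 1)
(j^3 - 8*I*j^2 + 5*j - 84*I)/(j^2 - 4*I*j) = j - 4*I + 21/j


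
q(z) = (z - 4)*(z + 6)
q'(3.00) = 8.00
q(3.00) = -9.00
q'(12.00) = 26.00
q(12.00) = 144.00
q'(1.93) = 5.86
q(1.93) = -16.42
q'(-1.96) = -1.92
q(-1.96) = -24.08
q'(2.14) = 6.28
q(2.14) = -15.14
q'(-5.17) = -8.34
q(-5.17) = -7.61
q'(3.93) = 9.86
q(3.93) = -0.70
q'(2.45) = 6.90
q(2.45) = -13.10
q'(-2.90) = -3.80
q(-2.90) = -21.39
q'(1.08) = 4.16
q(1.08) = -20.67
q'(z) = 2*z + 2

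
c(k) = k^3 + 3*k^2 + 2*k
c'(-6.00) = 74.00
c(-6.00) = -120.00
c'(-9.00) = 191.00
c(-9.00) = -504.00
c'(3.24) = 52.93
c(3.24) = 71.99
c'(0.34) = 4.39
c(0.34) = 1.07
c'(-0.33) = 0.35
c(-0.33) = -0.37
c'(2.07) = 27.27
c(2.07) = 25.86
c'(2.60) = 37.88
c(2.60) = 43.06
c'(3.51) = 60.02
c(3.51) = 87.22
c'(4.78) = 99.23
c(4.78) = 187.32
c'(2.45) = 34.71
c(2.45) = 37.61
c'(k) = 3*k^2 + 6*k + 2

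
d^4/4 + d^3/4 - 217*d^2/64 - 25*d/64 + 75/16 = (d/4 + 1)*(d - 3)*(d - 5/4)*(d + 5/4)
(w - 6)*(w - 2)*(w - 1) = w^3 - 9*w^2 + 20*w - 12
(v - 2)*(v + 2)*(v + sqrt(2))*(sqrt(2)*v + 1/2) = sqrt(2)*v^4 + 5*v^3/2 - 7*sqrt(2)*v^2/2 - 10*v - 2*sqrt(2)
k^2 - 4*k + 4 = (k - 2)^2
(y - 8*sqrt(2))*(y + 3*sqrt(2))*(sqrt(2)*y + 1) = sqrt(2)*y^3 - 9*y^2 - 53*sqrt(2)*y - 48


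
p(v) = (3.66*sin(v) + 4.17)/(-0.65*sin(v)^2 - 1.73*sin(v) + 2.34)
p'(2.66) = -8.51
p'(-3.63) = -8.67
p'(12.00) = 1.20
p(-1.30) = 0.19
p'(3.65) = -1.31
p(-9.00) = 0.90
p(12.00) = 0.72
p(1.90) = 63.17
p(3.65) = 0.79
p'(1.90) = -510.10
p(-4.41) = 79.72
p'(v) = (1.3*sin(v)*cos(v) + 1.73*cos(v))*(3.66*sin(v) + 4.17)/(-0.65*sin(v)^2 - 1.73*sin(v) + 2.34)^2 + 3.66*cos(v)/(-0.65*sin(v)^2 - 1.73*sin(v) + 2.34)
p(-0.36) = 1.00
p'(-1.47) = 0.11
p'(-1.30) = 0.29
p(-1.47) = 0.15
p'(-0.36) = 1.61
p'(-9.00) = -1.47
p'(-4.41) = -744.97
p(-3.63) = 4.25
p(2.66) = 4.19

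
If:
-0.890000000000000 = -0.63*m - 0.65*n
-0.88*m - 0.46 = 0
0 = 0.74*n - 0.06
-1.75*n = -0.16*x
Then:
No Solution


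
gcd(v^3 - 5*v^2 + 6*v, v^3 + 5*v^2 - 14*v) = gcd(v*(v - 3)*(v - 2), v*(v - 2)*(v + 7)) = v^2 - 2*v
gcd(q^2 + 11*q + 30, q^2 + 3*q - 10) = q + 5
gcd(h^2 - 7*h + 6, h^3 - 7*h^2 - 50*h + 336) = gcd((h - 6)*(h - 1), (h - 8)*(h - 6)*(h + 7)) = h - 6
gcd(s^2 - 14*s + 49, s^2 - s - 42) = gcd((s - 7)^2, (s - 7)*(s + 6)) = s - 7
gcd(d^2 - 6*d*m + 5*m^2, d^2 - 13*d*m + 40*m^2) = d - 5*m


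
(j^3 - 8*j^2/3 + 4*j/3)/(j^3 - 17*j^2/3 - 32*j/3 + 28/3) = j*(j - 2)/(j^2 - 5*j - 14)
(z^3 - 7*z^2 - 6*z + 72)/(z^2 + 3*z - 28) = (z^2 - 3*z - 18)/(z + 7)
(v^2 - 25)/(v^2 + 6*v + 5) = (v - 5)/(v + 1)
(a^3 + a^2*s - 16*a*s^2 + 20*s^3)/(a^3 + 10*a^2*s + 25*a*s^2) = (a^2 - 4*a*s + 4*s^2)/(a*(a + 5*s))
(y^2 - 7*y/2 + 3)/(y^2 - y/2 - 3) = (2*y - 3)/(2*y + 3)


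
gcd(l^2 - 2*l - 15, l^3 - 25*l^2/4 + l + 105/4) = l - 5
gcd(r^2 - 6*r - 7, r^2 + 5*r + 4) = r + 1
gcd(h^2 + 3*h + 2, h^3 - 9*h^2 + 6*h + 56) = h + 2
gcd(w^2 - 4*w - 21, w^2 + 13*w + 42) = 1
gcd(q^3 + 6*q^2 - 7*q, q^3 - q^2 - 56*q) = q^2 + 7*q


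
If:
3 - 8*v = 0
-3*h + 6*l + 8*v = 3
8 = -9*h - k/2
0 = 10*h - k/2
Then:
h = -8/19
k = -160/19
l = -4/19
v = 3/8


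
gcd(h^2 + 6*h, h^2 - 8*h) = h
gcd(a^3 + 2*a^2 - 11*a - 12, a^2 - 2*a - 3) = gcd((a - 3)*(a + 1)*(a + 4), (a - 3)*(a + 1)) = a^2 - 2*a - 3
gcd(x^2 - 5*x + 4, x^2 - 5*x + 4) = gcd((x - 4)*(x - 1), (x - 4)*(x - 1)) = x^2 - 5*x + 4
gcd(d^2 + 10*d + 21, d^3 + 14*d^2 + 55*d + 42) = d + 7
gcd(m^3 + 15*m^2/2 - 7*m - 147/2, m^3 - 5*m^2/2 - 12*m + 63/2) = m^2 + m/2 - 21/2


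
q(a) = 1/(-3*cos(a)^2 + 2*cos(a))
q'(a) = (-6*sin(a)*cos(a) + 2*sin(a))/(-3*cos(a)^2 + 2*cos(a))^2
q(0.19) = -1.08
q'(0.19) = -0.85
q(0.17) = -1.06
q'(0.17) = -0.74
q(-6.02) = -1.15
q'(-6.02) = -1.32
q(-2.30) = -0.38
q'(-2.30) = -0.63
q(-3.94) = -0.35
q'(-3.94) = 0.54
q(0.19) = -1.08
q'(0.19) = -0.85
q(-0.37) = -1.35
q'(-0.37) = 2.35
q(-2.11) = -0.55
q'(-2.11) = -1.32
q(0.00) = -1.00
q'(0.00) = 0.00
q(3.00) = -0.20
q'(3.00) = 0.05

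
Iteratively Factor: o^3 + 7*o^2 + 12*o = (o)*(o^2 + 7*o + 12) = o*(o + 4)*(o + 3)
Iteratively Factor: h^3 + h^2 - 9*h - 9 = (h + 3)*(h^2 - 2*h - 3) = (h + 1)*(h + 3)*(h - 3)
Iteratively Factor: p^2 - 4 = (p - 2)*(p + 2)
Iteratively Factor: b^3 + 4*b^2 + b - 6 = (b + 3)*(b^2 + b - 2) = (b + 2)*(b + 3)*(b - 1)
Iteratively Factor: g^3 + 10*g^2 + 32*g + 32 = (g + 4)*(g^2 + 6*g + 8) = (g + 4)^2*(g + 2)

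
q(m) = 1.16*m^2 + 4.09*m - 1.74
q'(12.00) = 31.93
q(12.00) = 214.38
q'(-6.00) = -9.83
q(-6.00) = 15.48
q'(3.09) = 11.26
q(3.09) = 21.97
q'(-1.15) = 1.42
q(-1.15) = -4.91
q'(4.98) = 15.64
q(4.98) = 47.40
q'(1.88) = 8.45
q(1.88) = 10.05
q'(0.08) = 4.28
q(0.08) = -1.41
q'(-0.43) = 3.09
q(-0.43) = -3.28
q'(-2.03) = -0.62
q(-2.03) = -5.26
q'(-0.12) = 3.81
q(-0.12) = -2.21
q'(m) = 2.32*m + 4.09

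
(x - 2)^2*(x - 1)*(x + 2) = x^4 - 3*x^3 - 2*x^2 + 12*x - 8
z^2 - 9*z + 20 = (z - 5)*(z - 4)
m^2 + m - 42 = (m - 6)*(m + 7)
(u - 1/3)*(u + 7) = u^2 + 20*u/3 - 7/3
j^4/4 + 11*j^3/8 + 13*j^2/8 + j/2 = j*(j/4 + 1)*(j + 1/2)*(j + 1)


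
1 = 1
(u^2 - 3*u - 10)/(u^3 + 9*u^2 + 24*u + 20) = (u - 5)/(u^2 + 7*u + 10)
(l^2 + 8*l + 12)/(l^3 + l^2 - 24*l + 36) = (l + 2)/(l^2 - 5*l + 6)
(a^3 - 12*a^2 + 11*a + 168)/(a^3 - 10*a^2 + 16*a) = (a^2 - 4*a - 21)/(a*(a - 2))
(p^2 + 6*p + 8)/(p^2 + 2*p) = (p + 4)/p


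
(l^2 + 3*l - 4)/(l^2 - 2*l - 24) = (l - 1)/(l - 6)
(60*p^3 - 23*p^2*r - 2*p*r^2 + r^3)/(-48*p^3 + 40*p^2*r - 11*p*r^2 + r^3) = (-5*p - r)/(4*p - r)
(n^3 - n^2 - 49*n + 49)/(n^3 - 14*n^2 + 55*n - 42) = (n + 7)/(n - 6)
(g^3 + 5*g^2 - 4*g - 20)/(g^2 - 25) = (g^2 - 4)/(g - 5)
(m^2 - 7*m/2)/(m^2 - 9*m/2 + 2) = m*(2*m - 7)/(2*m^2 - 9*m + 4)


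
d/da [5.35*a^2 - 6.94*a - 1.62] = 10.7*a - 6.94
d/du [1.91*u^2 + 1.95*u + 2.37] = 3.82*u + 1.95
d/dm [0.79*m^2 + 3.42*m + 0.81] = 1.58*m + 3.42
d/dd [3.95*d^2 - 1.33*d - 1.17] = 7.9*d - 1.33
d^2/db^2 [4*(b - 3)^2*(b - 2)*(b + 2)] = 48*b^2 - 144*b + 40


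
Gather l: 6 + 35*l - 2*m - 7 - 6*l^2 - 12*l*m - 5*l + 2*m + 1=-6*l^2 + l*(30 - 12*m)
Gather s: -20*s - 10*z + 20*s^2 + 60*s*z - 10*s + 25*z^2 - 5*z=20*s^2 + s*(60*z - 30) + 25*z^2 - 15*z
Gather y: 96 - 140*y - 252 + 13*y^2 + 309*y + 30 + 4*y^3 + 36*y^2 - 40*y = 4*y^3 + 49*y^2 + 129*y - 126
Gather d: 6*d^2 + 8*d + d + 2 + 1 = 6*d^2 + 9*d + 3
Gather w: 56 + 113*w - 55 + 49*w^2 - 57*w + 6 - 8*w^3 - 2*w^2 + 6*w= -8*w^3 + 47*w^2 + 62*w + 7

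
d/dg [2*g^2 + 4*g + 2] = 4*g + 4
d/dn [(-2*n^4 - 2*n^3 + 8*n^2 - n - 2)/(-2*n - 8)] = (3*n^4 + 18*n^3 + 8*n^2 - 32*n + 1)/(n^2 + 8*n + 16)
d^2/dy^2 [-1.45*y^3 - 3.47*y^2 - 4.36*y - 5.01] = -8.7*y - 6.94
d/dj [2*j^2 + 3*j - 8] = 4*j + 3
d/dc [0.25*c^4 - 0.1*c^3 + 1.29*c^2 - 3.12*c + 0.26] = 1.0*c^3 - 0.3*c^2 + 2.58*c - 3.12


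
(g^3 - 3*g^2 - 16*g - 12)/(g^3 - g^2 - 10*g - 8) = (g - 6)/(g - 4)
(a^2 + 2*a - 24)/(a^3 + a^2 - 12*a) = (a^2 + 2*a - 24)/(a*(a^2 + a - 12))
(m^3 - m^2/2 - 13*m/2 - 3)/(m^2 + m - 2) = (2*m^2 - 5*m - 3)/(2*(m - 1))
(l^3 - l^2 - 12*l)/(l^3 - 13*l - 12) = l/(l + 1)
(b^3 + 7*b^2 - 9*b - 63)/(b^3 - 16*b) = (b^3 + 7*b^2 - 9*b - 63)/(b*(b^2 - 16))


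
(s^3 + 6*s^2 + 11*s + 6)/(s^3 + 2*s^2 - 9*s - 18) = (s + 1)/(s - 3)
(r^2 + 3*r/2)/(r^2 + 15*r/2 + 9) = r/(r + 6)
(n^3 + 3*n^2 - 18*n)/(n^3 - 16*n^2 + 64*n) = (n^2 + 3*n - 18)/(n^2 - 16*n + 64)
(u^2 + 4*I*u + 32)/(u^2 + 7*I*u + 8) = (u - 4*I)/(u - I)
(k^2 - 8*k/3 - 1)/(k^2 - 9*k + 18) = (k + 1/3)/(k - 6)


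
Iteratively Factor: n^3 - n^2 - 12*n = (n + 3)*(n^2 - 4*n) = n*(n + 3)*(n - 4)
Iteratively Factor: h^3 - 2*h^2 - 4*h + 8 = (h + 2)*(h^2 - 4*h + 4) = (h - 2)*(h + 2)*(h - 2)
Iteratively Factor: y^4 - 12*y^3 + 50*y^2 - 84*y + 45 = (y - 3)*(y^3 - 9*y^2 + 23*y - 15) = (y - 3)^2*(y^2 - 6*y + 5) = (y - 3)^2*(y - 1)*(y - 5)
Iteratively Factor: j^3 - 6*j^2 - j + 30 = (j - 3)*(j^2 - 3*j - 10) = (j - 3)*(j + 2)*(j - 5)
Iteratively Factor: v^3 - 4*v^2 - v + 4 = (v - 1)*(v^2 - 3*v - 4) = (v - 1)*(v + 1)*(v - 4)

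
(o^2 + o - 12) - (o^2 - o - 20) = 2*o + 8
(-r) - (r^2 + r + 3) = -r^2 - 2*r - 3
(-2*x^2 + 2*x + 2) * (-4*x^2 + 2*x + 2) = 8*x^4 - 12*x^3 - 8*x^2 + 8*x + 4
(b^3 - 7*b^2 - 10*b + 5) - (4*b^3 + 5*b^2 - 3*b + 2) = -3*b^3 - 12*b^2 - 7*b + 3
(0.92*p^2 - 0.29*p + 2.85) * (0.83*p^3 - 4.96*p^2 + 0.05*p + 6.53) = 0.7636*p^5 - 4.8039*p^4 + 3.8499*p^3 - 8.1429*p^2 - 1.7512*p + 18.6105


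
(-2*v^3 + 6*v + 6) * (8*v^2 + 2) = -16*v^5 + 44*v^3 + 48*v^2 + 12*v + 12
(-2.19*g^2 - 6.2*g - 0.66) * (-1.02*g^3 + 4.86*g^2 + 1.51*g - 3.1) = 2.2338*g^5 - 4.3194*g^4 - 32.7657*g^3 - 5.7806*g^2 + 18.2234*g + 2.046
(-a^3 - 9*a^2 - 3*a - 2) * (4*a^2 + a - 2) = -4*a^5 - 37*a^4 - 19*a^3 + 7*a^2 + 4*a + 4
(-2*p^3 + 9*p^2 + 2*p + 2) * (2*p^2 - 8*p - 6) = -4*p^5 + 34*p^4 - 56*p^3 - 66*p^2 - 28*p - 12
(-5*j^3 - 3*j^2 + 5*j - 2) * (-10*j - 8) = 50*j^4 + 70*j^3 - 26*j^2 - 20*j + 16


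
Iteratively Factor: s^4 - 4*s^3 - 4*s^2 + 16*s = (s)*(s^3 - 4*s^2 - 4*s + 16) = s*(s - 2)*(s^2 - 2*s - 8) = s*(s - 2)*(s + 2)*(s - 4)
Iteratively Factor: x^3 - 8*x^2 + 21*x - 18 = (x - 3)*(x^2 - 5*x + 6) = (x - 3)*(x - 2)*(x - 3)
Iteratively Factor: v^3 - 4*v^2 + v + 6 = (v - 2)*(v^2 - 2*v - 3) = (v - 3)*(v - 2)*(v + 1)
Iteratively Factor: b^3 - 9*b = (b)*(b^2 - 9) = b*(b - 3)*(b + 3)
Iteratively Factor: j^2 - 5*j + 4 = (j - 4)*(j - 1)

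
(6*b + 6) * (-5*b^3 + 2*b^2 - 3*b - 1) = -30*b^4 - 18*b^3 - 6*b^2 - 24*b - 6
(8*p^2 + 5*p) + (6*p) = 8*p^2 + 11*p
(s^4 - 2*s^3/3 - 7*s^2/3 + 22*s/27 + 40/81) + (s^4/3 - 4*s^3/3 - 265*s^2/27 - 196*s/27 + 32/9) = 4*s^4/3 - 2*s^3 - 328*s^2/27 - 58*s/9 + 328/81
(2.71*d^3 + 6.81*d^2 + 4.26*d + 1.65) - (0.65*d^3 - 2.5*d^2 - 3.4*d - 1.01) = 2.06*d^3 + 9.31*d^2 + 7.66*d + 2.66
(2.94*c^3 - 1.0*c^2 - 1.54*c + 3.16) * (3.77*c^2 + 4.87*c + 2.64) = 11.0838*c^5 + 10.5478*c^4 - 2.9142*c^3 + 1.7734*c^2 + 11.3236*c + 8.3424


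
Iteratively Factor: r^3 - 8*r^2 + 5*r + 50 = (r + 2)*(r^2 - 10*r + 25) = (r - 5)*(r + 2)*(r - 5)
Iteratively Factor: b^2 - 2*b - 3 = (b - 3)*(b + 1)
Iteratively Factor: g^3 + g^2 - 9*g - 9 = (g + 1)*(g^2 - 9) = (g + 1)*(g + 3)*(g - 3)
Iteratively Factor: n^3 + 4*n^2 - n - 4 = (n - 1)*(n^2 + 5*n + 4) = (n - 1)*(n + 4)*(n + 1)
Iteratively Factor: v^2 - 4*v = (v)*(v - 4)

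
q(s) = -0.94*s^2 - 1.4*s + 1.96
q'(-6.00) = 9.88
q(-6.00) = -23.48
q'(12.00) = -23.96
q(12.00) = -150.20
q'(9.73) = -19.69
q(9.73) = -100.65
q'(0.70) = -2.72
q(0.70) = 0.52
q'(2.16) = -5.46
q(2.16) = -5.45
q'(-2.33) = 2.98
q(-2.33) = 0.12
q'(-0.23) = -0.97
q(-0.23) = 2.23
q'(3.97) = -8.86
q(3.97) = -18.41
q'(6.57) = -13.75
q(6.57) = -47.81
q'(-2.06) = 2.47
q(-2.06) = 0.86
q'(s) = -1.88*s - 1.4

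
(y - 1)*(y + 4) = y^2 + 3*y - 4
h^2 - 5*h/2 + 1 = (h - 2)*(h - 1/2)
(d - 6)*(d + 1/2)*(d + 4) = d^3 - 3*d^2/2 - 25*d - 12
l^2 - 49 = (l - 7)*(l + 7)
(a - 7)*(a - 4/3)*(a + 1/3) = a^3 - 8*a^2 + 59*a/9 + 28/9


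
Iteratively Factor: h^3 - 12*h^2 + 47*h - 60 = (h - 3)*(h^2 - 9*h + 20) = (h - 5)*(h - 3)*(h - 4)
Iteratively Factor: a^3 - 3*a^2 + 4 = (a + 1)*(a^2 - 4*a + 4) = (a - 2)*(a + 1)*(a - 2)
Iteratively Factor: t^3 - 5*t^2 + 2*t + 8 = (t - 2)*(t^2 - 3*t - 4) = (t - 4)*(t - 2)*(t + 1)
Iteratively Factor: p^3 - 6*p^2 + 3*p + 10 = (p + 1)*(p^2 - 7*p + 10) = (p - 5)*(p + 1)*(p - 2)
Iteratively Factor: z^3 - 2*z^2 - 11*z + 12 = (z - 1)*(z^2 - z - 12) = (z - 1)*(z + 3)*(z - 4)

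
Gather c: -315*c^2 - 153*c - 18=-315*c^2 - 153*c - 18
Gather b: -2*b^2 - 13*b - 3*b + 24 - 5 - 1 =-2*b^2 - 16*b + 18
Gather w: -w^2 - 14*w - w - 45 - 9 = -w^2 - 15*w - 54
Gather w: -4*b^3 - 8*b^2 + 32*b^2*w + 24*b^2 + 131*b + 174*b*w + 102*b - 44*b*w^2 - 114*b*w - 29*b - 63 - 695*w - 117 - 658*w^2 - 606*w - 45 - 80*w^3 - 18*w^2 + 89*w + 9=-4*b^3 + 16*b^2 + 204*b - 80*w^3 + w^2*(-44*b - 676) + w*(32*b^2 + 60*b - 1212) - 216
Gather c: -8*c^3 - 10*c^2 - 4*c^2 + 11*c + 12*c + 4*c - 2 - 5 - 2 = -8*c^3 - 14*c^2 + 27*c - 9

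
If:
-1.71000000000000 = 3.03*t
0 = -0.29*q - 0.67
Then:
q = -2.31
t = -0.56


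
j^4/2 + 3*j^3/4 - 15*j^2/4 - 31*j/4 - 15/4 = (j/2 + 1/2)*(j - 3)*(j + 1)*(j + 5/2)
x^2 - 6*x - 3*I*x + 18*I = (x - 6)*(x - 3*I)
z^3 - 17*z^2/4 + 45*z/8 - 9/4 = (z - 2)*(z - 3/2)*(z - 3/4)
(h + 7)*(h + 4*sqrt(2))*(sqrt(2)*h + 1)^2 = 2*h^4 + 14*h^3 + 10*sqrt(2)*h^3 + 17*h^2 + 70*sqrt(2)*h^2 + 4*sqrt(2)*h + 119*h + 28*sqrt(2)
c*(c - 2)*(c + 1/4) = c^3 - 7*c^2/4 - c/2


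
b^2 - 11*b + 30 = (b - 6)*(b - 5)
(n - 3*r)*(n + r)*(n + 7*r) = n^3 + 5*n^2*r - 17*n*r^2 - 21*r^3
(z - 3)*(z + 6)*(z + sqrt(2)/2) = z^3 + sqrt(2)*z^2/2 + 3*z^2 - 18*z + 3*sqrt(2)*z/2 - 9*sqrt(2)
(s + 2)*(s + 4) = s^2 + 6*s + 8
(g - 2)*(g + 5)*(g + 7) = g^3 + 10*g^2 + 11*g - 70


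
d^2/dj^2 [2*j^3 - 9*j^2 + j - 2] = 12*j - 18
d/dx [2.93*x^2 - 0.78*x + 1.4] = 5.86*x - 0.78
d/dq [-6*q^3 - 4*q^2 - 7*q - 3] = -18*q^2 - 8*q - 7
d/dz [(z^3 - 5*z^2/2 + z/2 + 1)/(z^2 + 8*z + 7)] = (2*z^4 + 32*z^3 + z^2 - 74*z - 9)/(2*(z^4 + 16*z^3 + 78*z^2 + 112*z + 49))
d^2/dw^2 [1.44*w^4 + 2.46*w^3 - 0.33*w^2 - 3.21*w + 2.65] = 17.28*w^2 + 14.76*w - 0.66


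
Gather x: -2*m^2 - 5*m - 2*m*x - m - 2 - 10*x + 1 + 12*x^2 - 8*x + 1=-2*m^2 - 6*m + 12*x^2 + x*(-2*m - 18)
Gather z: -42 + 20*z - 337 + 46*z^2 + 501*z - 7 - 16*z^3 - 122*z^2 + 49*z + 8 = -16*z^3 - 76*z^2 + 570*z - 378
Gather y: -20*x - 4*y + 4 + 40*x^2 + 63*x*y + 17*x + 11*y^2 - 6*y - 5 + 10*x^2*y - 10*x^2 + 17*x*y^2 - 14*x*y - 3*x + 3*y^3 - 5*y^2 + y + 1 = 30*x^2 - 6*x + 3*y^3 + y^2*(17*x + 6) + y*(10*x^2 + 49*x - 9)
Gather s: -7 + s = s - 7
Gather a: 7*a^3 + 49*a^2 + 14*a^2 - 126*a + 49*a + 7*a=7*a^3 + 63*a^2 - 70*a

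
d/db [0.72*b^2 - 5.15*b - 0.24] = 1.44*b - 5.15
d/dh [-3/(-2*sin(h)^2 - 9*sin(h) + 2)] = -3*(4*sin(h) + 9)*cos(h)/(9*sin(h) - 2*cos(h)^2)^2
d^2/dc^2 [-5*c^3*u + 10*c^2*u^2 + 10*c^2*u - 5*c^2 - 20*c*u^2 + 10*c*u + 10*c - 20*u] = -30*c*u + 20*u^2 + 20*u - 10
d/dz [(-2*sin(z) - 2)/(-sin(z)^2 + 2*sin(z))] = 2*(-cos(z) - 2/tan(z) + 2*cos(z)/sin(z)^2)/(sin(z) - 2)^2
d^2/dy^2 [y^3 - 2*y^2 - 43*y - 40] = 6*y - 4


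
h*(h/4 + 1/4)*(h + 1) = h^3/4 + h^2/2 + h/4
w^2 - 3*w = w*(w - 3)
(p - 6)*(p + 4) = p^2 - 2*p - 24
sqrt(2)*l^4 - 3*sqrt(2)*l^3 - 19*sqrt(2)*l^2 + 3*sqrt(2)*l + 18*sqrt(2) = (l - 6)*(l - 1)*(l + 3)*(sqrt(2)*l + sqrt(2))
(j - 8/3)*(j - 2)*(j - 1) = j^3 - 17*j^2/3 + 10*j - 16/3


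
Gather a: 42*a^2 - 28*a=42*a^2 - 28*a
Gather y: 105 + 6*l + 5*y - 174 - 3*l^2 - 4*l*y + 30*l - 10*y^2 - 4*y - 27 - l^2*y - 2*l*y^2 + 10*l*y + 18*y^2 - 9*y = -3*l^2 + 36*l + y^2*(8 - 2*l) + y*(-l^2 + 6*l - 8) - 96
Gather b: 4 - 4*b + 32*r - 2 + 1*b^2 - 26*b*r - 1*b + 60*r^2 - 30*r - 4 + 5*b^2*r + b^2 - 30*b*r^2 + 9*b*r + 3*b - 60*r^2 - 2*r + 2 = b^2*(5*r + 2) + b*(-30*r^2 - 17*r - 2)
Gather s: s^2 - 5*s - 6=s^2 - 5*s - 6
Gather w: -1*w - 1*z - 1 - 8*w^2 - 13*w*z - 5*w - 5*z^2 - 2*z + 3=-8*w^2 + w*(-13*z - 6) - 5*z^2 - 3*z + 2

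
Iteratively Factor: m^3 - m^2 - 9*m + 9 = (m - 3)*(m^2 + 2*m - 3) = (m - 3)*(m + 3)*(m - 1)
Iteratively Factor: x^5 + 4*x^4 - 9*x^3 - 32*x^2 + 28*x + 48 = (x - 2)*(x^4 + 6*x^3 + 3*x^2 - 26*x - 24) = (x - 2)*(x + 4)*(x^3 + 2*x^2 - 5*x - 6) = (x - 2)*(x + 1)*(x + 4)*(x^2 + x - 6) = (x - 2)*(x + 1)*(x + 3)*(x + 4)*(x - 2)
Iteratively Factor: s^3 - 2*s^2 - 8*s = (s)*(s^2 - 2*s - 8) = s*(s - 4)*(s + 2)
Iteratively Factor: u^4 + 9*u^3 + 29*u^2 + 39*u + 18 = (u + 3)*(u^3 + 6*u^2 + 11*u + 6) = (u + 2)*(u + 3)*(u^2 + 4*u + 3) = (u + 1)*(u + 2)*(u + 3)*(u + 3)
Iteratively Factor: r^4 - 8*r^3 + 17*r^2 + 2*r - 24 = (r - 2)*(r^3 - 6*r^2 + 5*r + 12) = (r - 2)*(r + 1)*(r^2 - 7*r + 12) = (r - 4)*(r - 2)*(r + 1)*(r - 3)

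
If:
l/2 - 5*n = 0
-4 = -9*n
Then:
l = 40/9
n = 4/9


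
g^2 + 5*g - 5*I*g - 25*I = (g + 5)*(g - 5*I)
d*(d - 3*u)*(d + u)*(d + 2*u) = d^4 - 7*d^2*u^2 - 6*d*u^3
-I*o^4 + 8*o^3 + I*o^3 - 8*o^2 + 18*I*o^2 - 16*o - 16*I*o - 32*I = (o - 2)*(o + 4*I)^2*(-I*o - I)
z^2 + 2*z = z*(z + 2)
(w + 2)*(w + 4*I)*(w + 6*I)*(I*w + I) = I*w^4 - 10*w^3 + 3*I*w^3 - 30*w^2 - 22*I*w^2 - 20*w - 72*I*w - 48*I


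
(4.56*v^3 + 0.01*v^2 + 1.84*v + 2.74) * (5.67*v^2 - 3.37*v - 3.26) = 25.8552*v^5 - 15.3105*v^4 - 4.4665*v^3 + 9.3024*v^2 - 15.2322*v - 8.9324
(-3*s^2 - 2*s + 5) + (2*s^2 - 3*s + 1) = -s^2 - 5*s + 6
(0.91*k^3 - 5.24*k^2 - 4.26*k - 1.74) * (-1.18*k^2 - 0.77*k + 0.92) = -1.0738*k^5 + 5.4825*k^4 + 9.8988*k^3 + 0.5126*k^2 - 2.5794*k - 1.6008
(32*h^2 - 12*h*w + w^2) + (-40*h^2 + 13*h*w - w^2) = -8*h^2 + h*w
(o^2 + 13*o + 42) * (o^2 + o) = o^4 + 14*o^3 + 55*o^2 + 42*o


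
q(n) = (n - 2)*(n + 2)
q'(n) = 2*n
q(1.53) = -1.66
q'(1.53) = 3.06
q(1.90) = -0.39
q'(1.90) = 3.80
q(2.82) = 3.95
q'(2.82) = 5.64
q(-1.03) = -2.94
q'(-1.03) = -2.06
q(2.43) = 1.90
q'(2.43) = 4.86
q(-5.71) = 28.60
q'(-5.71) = -11.42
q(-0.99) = -3.02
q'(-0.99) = -1.98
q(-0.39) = -3.85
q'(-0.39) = -0.78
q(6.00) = 32.00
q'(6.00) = 12.00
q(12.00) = 140.00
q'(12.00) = 24.00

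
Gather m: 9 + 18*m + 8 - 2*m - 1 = 16*m + 16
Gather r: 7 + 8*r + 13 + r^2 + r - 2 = r^2 + 9*r + 18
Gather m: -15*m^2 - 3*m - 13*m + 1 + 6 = -15*m^2 - 16*m + 7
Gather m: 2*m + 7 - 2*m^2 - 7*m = -2*m^2 - 5*m + 7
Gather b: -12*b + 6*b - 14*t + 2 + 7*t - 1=-6*b - 7*t + 1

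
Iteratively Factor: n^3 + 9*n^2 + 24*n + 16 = (n + 1)*(n^2 + 8*n + 16) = (n + 1)*(n + 4)*(n + 4)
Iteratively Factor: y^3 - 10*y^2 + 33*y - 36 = (y - 4)*(y^2 - 6*y + 9) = (y - 4)*(y - 3)*(y - 3)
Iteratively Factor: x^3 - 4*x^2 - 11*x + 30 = (x + 3)*(x^2 - 7*x + 10) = (x - 5)*(x + 3)*(x - 2)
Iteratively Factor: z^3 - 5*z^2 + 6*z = (z)*(z^2 - 5*z + 6) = z*(z - 2)*(z - 3)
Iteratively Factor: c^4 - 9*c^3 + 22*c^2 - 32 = (c + 1)*(c^3 - 10*c^2 + 32*c - 32) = (c - 2)*(c + 1)*(c^2 - 8*c + 16) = (c - 4)*(c - 2)*(c + 1)*(c - 4)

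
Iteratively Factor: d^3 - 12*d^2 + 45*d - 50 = (d - 5)*(d^2 - 7*d + 10) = (d - 5)^2*(d - 2)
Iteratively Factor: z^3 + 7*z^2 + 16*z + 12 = (z + 2)*(z^2 + 5*z + 6) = (z + 2)^2*(z + 3)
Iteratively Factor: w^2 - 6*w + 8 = (w - 2)*(w - 4)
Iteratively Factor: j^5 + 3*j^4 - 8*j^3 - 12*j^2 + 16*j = (j + 4)*(j^4 - j^3 - 4*j^2 + 4*j) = (j + 2)*(j + 4)*(j^3 - 3*j^2 + 2*j) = (j - 2)*(j + 2)*(j + 4)*(j^2 - j) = j*(j - 2)*(j + 2)*(j + 4)*(j - 1)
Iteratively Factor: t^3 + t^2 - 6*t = (t + 3)*(t^2 - 2*t) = (t - 2)*(t + 3)*(t)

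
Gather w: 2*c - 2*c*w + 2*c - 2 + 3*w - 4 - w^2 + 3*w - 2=4*c - w^2 + w*(6 - 2*c) - 8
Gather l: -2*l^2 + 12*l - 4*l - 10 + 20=-2*l^2 + 8*l + 10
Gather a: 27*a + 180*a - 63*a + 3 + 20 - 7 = 144*a + 16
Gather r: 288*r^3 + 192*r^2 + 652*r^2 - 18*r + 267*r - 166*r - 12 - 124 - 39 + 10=288*r^3 + 844*r^2 + 83*r - 165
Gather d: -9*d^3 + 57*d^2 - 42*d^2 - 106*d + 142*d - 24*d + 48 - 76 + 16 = -9*d^3 + 15*d^2 + 12*d - 12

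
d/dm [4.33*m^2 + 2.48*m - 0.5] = 8.66*m + 2.48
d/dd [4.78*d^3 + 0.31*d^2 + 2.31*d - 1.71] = 14.34*d^2 + 0.62*d + 2.31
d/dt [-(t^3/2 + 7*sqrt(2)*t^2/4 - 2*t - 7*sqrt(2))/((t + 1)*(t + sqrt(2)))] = (2*(t + 1)*(t + sqrt(2))*(-3*t^2 - 7*sqrt(2)*t + 4) + (t + 1)*(2*t^3 + 7*sqrt(2)*t^2 - 8*t - 28*sqrt(2)) + (t + sqrt(2))*(2*t^3 + 7*sqrt(2)*t^2 - 8*t - 28*sqrt(2)))/(4*(t + 1)^2*(t + sqrt(2))^2)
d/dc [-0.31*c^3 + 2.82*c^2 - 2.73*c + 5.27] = -0.93*c^2 + 5.64*c - 2.73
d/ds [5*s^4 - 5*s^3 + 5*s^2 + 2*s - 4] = 20*s^3 - 15*s^2 + 10*s + 2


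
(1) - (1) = 0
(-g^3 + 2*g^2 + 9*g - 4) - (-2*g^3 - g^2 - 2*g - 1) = g^3 + 3*g^2 + 11*g - 3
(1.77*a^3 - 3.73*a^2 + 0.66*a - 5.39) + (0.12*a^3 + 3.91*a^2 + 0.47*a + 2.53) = 1.89*a^3 + 0.18*a^2 + 1.13*a - 2.86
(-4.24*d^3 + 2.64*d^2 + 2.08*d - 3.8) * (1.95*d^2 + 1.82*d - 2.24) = -8.268*d^5 - 2.5688*d^4 + 18.3584*d^3 - 9.538*d^2 - 11.5752*d + 8.512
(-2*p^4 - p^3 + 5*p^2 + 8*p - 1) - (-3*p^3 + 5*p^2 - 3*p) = -2*p^4 + 2*p^3 + 11*p - 1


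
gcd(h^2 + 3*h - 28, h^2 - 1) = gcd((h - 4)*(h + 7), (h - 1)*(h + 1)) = 1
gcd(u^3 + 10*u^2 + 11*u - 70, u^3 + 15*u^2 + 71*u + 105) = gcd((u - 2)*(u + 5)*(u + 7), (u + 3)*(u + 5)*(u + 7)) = u^2 + 12*u + 35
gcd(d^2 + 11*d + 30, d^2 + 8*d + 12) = d + 6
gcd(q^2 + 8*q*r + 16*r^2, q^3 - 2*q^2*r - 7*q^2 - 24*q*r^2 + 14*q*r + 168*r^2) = q + 4*r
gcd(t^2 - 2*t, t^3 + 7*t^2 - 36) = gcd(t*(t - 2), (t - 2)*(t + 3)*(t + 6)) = t - 2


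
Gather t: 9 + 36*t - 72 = 36*t - 63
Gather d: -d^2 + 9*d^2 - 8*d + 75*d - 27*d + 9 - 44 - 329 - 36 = 8*d^2 + 40*d - 400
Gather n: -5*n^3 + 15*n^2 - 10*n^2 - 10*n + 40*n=-5*n^3 + 5*n^2 + 30*n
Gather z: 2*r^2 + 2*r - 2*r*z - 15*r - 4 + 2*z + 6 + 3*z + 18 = 2*r^2 - 13*r + z*(5 - 2*r) + 20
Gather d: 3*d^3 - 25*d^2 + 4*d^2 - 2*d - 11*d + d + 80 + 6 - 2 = 3*d^3 - 21*d^2 - 12*d + 84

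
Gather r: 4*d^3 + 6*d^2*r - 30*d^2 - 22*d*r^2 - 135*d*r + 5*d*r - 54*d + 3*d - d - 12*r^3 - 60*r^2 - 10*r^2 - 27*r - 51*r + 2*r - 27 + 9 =4*d^3 - 30*d^2 - 52*d - 12*r^3 + r^2*(-22*d - 70) + r*(6*d^2 - 130*d - 76) - 18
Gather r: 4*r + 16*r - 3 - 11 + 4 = 20*r - 10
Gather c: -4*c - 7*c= -11*c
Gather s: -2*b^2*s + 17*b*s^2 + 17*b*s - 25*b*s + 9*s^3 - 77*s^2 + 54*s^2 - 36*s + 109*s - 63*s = 9*s^3 + s^2*(17*b - 23) + s*(-2*b^2 - 8*b + 10)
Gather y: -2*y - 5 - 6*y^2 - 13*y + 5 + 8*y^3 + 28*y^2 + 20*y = 8*y^3 + 22*y^2 + 5*y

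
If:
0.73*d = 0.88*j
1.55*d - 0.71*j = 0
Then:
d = 0.00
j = 0.00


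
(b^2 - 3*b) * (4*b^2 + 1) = 4*b^4 - 12*b^3 + b^2 - 3*b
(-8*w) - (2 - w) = -7*w - 2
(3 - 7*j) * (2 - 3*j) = 21*j^2 - 23*j + 6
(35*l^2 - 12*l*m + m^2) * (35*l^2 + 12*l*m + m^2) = 1225*l^4 - 74*l^2*m^2 + m^4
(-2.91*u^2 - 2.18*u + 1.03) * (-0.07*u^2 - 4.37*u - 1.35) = 0.2037*u^4 + 12.8693*u^3 + 13.383*u^2 - 1.5581*u - 1.3905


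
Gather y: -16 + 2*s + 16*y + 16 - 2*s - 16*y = 0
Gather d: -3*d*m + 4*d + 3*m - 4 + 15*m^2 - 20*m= d*(4 - 3*m) + 15*m^2 - 17*m - 4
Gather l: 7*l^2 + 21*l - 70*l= 7*l^2 - 49*l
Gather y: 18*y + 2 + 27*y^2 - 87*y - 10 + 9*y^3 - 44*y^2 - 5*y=9*y^3 - 17*y^2 - 74*y - 8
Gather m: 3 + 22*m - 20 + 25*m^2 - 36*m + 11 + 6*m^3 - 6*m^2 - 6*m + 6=6*m^3 + 19*m^2 - 20*m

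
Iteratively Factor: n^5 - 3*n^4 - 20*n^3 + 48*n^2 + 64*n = (n + 1)*(n^4 - 4*n^3 - 16*n^2 + 64*n) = (n + 1)*(n + 4)*(n^3 - 8*n^2 + 16*n) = n*(n + 1)*(n + 4)*(n^2 - 8*n + 16) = n*(n - 4)*(n + 1)*(n + 4)*(n - 4)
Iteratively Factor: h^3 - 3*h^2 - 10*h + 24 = (h - 4)*(h^2 + h - 6) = (h - 4)*(h + 3)*(h - 2)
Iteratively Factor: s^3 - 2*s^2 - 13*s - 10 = (s + 1)*(s^2 - 3*s - 10) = (s - 5)*(s + 1)*(s + 2)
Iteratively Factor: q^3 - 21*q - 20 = (q + 4)*(q^2 - 4*q - 5) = (q + 1)*(q + 4)*(q - 5)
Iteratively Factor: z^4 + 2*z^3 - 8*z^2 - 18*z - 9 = (z + 3)*(z^3 - z^2 - 5*z - 3) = (z - 3)*(z + 3)*(z^2 + 2*z + 1) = (z - 3)*(z + 1)*(z + 3)*(z + 1)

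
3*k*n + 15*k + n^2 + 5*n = (3*k + n)*(n + 5)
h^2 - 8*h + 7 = (h - 7)*(h - 1)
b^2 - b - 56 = (b - 8)*(b + 7)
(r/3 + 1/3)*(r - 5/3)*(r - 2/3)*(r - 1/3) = r^4/3 - 5*r^3/9 - 7*r^2/27 + 41*r/81 - 10/81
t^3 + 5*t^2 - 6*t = t*(t - 1)*(t + 6)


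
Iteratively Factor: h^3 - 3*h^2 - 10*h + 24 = (h + 3)*(h^2 - 6*h + 8) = (h - 4)*(h + 3)*(h - 2)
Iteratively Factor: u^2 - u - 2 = (u + 1)*(u - 2)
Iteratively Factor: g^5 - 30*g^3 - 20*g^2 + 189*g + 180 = (g - 5)*(g^4 + 5*g^3 - 5*g^2 - 45*g - 36) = (g - 5)*(g + 4)*(g^3 + g^2 - 9*g - 9) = (g - 5)*(g - 3)*(g + 4)*(g^2 + 4*g + 3) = (g - 5)*(g - 3)*(g + 1)*(g + 4)*(g + 3)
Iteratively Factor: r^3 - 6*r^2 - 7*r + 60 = (r - 4)*(r^2 - 2*r - 15) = (r - 4)*(r + 3)*(r - 5)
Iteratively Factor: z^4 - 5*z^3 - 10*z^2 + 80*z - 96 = (z + 4)*(z^3 - 9*z^2 + 26*z - 24) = (z - 3)*(z + 4)*(z^2 - 6*z + 8) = (z - 3)*(z - 2)*(z + 4)*(z - 4)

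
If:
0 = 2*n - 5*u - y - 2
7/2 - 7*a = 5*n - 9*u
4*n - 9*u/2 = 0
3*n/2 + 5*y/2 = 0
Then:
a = 41/1162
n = -90/83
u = -80/83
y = 54/83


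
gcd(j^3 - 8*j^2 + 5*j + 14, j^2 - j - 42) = j - 7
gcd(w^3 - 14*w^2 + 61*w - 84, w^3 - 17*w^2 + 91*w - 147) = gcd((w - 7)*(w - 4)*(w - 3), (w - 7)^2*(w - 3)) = w^2 - 10*w + 21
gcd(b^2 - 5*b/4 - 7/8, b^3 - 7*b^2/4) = b - 7/4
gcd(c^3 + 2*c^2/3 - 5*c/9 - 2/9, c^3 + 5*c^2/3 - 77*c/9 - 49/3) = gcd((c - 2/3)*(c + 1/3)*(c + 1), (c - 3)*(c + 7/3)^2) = 1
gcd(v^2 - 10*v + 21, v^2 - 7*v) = v - 7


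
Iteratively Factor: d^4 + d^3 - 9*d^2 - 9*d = (d - 3)*(d^3 + 4*d^2 + 3*d) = d*(d - 3)*(d^2 + 4*d + 3) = d*(d - 3)*(d + 1)*(d + 3)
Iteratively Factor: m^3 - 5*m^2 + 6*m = (m - 2)*(m^2 - 3*m) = m*(m - 2)*(m - 3)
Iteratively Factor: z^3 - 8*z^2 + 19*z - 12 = (z - 3)*(z^2 - 5*z + 4) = (z - 4)*(z - 3)*(z - 1)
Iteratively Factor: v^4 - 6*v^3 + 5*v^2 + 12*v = (v + 1)*(v^3 - 7*v^2 + 12*v) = (v - 3)*(v + 1)*(v^2 - 4*v) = (v - 4)*(v - 3)*(v + 1)*(v)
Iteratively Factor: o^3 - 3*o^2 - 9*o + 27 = (o + 3)*(o^2 - 6*o + 9) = (o - 3)*(o + 3)*(o - 3)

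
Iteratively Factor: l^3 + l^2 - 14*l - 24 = (l + 2)*(l^2 - l - 12) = (l + 2)*(l + 3)*(l - 4)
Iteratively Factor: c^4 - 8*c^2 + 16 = (c - 2)*(c^3 + 2*c^2 - 4*c - 8) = (c - 2)*(c + 2)*(c^2 - 4) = (c - 2)^2*(c + 2)*(c + 2)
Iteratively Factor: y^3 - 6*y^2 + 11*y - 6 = (y - 3)*(y^2 - 3*y + 2) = (y - 3)*(y - 1)*(y - 2)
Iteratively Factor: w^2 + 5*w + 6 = (w + 2)*(w + 3)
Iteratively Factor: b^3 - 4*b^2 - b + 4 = (b + 1)*(b^2 - 5*b + 4) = (b - 4)*(b + 1)*(b - 1)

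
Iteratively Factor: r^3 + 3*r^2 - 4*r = (r + 4)*(r^2 - r) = (r - 1)*(r + 4)*(r)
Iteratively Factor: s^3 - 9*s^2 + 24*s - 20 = (s - 2)*(s^2 - 7*s + 10) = (s - 5)*(s - 2)*(s - 2)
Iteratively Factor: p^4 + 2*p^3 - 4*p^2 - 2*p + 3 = (p - 1)*(p^3 + 3*p^2 - p - 3) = (p - 1)*(p + 1)*(p^2 + 2*p - 3) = (p - 1)^2*(p + 1)*(p + 3)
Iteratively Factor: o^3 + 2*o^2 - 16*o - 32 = (o + 4)*(o^2 - 2*o - 8) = (o + 2)*(o + 4)*(o - 4)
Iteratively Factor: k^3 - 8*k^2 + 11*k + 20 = (k + 1)*(k^2 - 9*k + 20) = (k - 5)*(k + 1)*(k - 4)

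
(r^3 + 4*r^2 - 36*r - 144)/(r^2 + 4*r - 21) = (r^3 + 4*r^2 - 36*r - 144)/(r^2 + 4*r - 21)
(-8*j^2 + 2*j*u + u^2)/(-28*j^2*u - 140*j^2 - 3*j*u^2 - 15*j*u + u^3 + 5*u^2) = (-2*j + u)/(-7*j*u - 35*j + u^2 + 5*u)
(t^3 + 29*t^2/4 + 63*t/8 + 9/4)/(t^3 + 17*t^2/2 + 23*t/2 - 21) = (8*t^2 + 10*t + 3)/(4*(2*t^2 + 5*t - 7))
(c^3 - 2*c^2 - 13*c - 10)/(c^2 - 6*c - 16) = (c^2 - 4*c - 5)/(c - 8)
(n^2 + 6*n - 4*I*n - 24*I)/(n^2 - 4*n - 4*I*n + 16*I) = (n + 6)/(n - 4)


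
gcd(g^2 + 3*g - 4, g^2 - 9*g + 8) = g - 1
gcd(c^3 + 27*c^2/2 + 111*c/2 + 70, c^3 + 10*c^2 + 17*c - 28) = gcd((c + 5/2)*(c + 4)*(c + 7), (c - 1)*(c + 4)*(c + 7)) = c^2 + 11*c + 28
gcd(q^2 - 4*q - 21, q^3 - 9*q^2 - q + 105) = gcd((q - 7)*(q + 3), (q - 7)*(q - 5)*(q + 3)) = q^2 - 4*q - 21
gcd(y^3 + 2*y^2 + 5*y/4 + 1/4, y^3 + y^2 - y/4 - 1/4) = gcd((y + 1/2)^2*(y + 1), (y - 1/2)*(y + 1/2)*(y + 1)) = y^2 + 3*y/2 + 1/2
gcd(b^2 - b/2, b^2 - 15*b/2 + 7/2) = b - 1/2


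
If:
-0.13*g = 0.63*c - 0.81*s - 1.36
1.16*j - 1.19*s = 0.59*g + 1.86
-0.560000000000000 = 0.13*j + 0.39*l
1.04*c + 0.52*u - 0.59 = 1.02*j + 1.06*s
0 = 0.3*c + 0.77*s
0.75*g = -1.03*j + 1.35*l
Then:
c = 1.74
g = -2.18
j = -0.20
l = -1.37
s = -0.68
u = -4.12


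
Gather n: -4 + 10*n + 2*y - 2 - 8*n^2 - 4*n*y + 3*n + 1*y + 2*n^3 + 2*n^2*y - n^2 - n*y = 2*n^3 + n^2*(2*y - 9) + n*(13 - 5*y) + 3*y - 6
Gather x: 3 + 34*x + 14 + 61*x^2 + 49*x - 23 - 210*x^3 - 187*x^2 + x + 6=-210*x^3 - 126*x^2 + 84*x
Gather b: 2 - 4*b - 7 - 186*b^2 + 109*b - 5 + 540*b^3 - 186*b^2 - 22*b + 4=540*b^3 - 372*b^2 + 83*b - 6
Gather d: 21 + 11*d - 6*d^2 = -6*d^2 + 11*d + 21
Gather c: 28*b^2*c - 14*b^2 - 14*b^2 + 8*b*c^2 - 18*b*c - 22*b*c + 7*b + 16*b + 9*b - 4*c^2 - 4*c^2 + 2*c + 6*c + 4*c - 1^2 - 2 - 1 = -28*b^2 + 32*b + c^2*(8*b - 8) + c*(28*b^2 - 40*b + 12) - 4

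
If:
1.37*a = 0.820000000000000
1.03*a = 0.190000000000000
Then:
No Solution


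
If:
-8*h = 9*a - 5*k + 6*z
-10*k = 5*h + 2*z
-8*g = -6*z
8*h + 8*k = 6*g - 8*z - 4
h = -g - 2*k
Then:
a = 7/6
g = 0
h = -1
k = 1/2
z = 0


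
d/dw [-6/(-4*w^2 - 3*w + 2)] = 6*(-8*w - 3)/(4*w^2 + 3*w - 2)^2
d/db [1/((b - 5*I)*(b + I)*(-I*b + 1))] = 3*(-I*b - 3)/(b^5 - 7*I*b^4 + 2*b^3 - 46*I*b^2 + 65*b + 25*I)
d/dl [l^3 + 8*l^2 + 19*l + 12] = 3*l^2 + 16*l + 19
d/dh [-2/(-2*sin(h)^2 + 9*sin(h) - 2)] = 2*(9 - 4*sin(h))*cos(h)/(-9*sin(h) - cos(2*h) + 3)^2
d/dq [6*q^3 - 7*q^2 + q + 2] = 18*q^2 - 14*q + 1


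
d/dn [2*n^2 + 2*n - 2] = 4*n + 2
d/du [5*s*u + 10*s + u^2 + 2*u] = 5*s + 2*u + 2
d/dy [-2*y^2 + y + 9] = 1 - 4*y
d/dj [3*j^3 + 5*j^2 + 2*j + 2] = 9*j^2 + 10*j + 2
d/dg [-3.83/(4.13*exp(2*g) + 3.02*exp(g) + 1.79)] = (31.6358*exp(g) + 11.5666)*exp(g)/(4.13*exp(2*g) + 3.02*exp(g) + 1.79)^2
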